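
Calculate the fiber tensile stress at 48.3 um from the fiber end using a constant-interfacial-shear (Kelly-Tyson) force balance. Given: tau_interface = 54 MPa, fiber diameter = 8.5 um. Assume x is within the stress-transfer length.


Force balance: sigma_f * (pi*d^2/4) = tau * (pi*d) * x  ->  sigma_f = 4 * tau * x / d
sigma_f = 4 * 54 * 48.3 / 8.5 = 1227.4 MPa

1227.4 MPa


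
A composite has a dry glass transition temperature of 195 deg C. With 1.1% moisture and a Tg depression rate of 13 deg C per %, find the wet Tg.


Tg_wet = Tg_dry - k*moisture = 195 - 13*1.1 = 180.7 deg C

180.7 deg C


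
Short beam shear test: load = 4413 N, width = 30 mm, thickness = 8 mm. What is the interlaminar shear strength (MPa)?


ILSS = 3F/(4bh) = 3*4413/(4*30*8) = 13.79 MPa

13.79 MPa


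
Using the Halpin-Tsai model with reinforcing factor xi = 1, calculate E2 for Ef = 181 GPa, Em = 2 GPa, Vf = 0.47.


eta = (Ef/Em - 1)/(Ef/Em + xi) = (90.5 - 1)/(90.5 + 1) = 0.9781
E2 = Em*(1+xi*eta*Vf)/(1-eta*Vf) = 5.4 GPa

5.4 GPa


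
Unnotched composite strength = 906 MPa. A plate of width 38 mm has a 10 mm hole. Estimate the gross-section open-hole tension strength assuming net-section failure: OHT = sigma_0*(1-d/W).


OHT = sigma_0*(1-d/W) = 906*(1-10/38) = 667.6 MPa

667.6 MPa


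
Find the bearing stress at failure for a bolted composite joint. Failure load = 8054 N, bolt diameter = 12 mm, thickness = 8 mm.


sigma_br = F/(d*h) = 8054/(12*8) = 83.9 MPa

83.9 MPa


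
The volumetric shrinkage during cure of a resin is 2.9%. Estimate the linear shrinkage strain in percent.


Linear shrinkage ≈ vol_shrink/3 = 2.9/3 = 0.967%

0.967%


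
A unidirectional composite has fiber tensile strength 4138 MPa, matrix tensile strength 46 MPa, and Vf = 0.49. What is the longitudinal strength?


sigma_1 = sigma_f*Vf + sigma_m*(1-Vf) = 4138*0.49 + 46*0.51 = 2051.1 MPa

2051.1 MPa


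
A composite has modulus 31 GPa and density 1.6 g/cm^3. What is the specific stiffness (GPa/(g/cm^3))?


Specific stiffness = E/rho = 31/1.6 = 19.4 GPa/(g/cm^3)

19.4 GPa/(g/cm^3)


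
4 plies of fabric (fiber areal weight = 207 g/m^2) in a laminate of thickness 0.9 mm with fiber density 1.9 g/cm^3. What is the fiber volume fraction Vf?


Vf = n * FAW / (rho_f * h * 1000) = 4 * 207 / (1.9 * 0.9 * 1000) = 0.4842

0.4842


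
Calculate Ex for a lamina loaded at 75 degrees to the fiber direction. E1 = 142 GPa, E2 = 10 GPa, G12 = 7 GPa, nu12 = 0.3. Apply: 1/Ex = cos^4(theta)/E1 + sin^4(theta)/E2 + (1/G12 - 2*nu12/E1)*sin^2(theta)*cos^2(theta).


cos^4(75) = 0.004487, sin^4(75) = 0.870513, sin^2(75)*cos^2(75) = 0.0625
1/G12 - 2*nu12/E1 = 1/7 - 2*0.3/142 = 0.138632 GPa^-1
1/Ex = 0.004487/142 + 0.870513/10 + 0.138632*0.0625 = 0.0957474 GPa^-1
Ex = 10.44 GPa

10.44 GPa


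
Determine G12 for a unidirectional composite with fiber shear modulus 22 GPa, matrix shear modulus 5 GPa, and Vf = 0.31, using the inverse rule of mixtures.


1/G12 = Vf/Gf + (1-Vf)/Gm = 0.31/22 + 0.69/5
G12 = 6.58 GPa

6.58 GPa


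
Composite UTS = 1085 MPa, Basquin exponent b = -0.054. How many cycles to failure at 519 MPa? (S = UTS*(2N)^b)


N = 0.5 * (S/UTS)^(1/b) = 0.5 * (519/1085)^(1/-0.054) = 426338.7675 cycles

426338.7675 cycles


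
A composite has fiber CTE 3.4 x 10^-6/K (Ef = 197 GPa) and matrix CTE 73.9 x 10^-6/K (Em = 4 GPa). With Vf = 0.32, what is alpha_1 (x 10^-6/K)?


E1 = Ef*Vf + Em*(1-Vf) = 65.76
alpha_1 = (alpha_f*Ef*Vf + alpha_m*Em*(1-Vf))/E1 = 6.32 x 10^-6/K

6.32 x 10^-6/K


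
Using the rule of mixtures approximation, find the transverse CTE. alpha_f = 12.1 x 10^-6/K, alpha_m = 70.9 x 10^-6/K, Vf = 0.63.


alpha_2 = alpha_f*Vf + alpha_m*(1-Vf) = 12.1*0.63 + 70.9*0.37 = 33.9 x 10^-6/K

33.9 x 10^-6/K


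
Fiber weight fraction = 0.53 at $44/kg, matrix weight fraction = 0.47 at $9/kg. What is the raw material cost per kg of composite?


Cost = cost_f*Wf + cost_m*Wm = 44*0.53 + 9*0.47 = $27.55/kg

$27.55/kg


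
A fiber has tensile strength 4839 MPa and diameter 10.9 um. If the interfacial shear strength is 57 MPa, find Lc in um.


Lc = sigma_f * d / (2 * tau_i) = 4839 * 10.9 / (2 * 57) = 462.7 um

462.7 um


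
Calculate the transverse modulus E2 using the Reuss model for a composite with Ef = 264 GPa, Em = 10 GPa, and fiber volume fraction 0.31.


1/E2 = Vf/Ef + (1-Vf)/Em = 0.31/264 + 0.69/10
E2 = 14.25 GPa

14.25 GPa


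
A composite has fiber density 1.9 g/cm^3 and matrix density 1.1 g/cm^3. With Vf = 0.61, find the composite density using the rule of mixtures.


rho_c = rho_f*Vf + rho_m*(1-Vf) = 1.9*0.61 + 1.1*0.39 = 1.588 g/cm^3

1.588 g/cm^3


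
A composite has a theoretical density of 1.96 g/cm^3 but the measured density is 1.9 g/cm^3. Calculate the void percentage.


Void% = (rho_theo - rho_actual)/rho_theo * 100 = (1.96 - 1.9)/1.96 * 100 = 3.06%

3.06%


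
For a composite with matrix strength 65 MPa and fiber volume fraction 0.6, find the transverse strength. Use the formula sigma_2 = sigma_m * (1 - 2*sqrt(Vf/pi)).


factor = 1 - 2*sqrt(0.6/pi) = 0.126
sigma_2 = 65 * 0.126 = 8.19 MPa

8.19 MPa


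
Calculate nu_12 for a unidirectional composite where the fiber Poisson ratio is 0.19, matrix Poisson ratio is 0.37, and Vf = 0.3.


nu_12 = nu_f*Vf + nu_m*(1-Vf) = 0.19*0.3 + 0.37*0.7 = 0.316

0.316


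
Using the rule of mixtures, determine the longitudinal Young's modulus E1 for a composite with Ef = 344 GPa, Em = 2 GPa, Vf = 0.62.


E1 = Ef*Vf + Em*(1-Vf) = 344*0.62 + 2*0.38 = 214.04 GPa

214.04 GPa


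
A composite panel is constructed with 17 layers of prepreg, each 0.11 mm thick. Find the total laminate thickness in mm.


h = n * t_ply = 17 * 0.11 = 1.87 mm

1.87 mm


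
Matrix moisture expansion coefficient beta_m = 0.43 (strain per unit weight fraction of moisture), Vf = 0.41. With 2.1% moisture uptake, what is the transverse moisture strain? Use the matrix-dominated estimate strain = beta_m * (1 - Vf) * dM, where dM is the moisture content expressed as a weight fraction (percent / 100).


dM = 2.1/100 = 0.021
strain = beta_m * (1-Vf) * dM = 0.43 * 0.59 * 0.021 = 0.0053277

0.0053277


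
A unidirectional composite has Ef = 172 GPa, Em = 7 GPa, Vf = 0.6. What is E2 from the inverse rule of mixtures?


1/E2 = Vf/Ef + (1-Vf)/Em = 0.6/172 + 0.4/7
E2 = 16.49 GPa

16.49 GPa


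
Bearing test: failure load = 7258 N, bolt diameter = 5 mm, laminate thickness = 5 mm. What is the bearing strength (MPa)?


sigma_br = F/(d*h) = 7258/(5*5) = 290.3 MPa

290.3 MPa


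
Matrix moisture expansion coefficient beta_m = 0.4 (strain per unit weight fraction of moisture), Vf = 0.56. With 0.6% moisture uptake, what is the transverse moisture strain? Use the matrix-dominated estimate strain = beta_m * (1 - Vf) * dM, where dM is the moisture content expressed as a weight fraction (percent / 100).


dM = 0.6/100 = 0.006
strain = beta_m * (1-Vf) * dM = 0.4 * 0.44 * 0.006 = 0.001056

0.001056


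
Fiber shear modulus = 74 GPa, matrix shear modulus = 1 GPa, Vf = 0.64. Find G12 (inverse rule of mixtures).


1/G12 = Vf/Gf + (1-Vf)/Gm = 0.64/74 + 0.36/1
G12 = 2.71 GPa

2.71 GPa


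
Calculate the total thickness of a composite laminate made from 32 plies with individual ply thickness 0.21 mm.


h = n * t_ply = 32 * 0.21 = 6.72 mm

6.72 mm


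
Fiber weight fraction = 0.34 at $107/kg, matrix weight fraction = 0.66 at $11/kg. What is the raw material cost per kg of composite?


Cost = cost_f*Wf + cost_m*Wm = 107*0.34 + 11*0.66 = $43.64/kg

$43.64/kg


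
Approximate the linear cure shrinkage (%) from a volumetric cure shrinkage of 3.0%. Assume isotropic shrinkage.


Linear shrinkage ≈ vol_shrink/3 = 3.0/3 = 1.0%

1.0%


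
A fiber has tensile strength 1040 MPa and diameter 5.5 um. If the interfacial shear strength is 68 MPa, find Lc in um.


Lc = sigma_f * d / (2 * tau_i) = 1040 * 5.5 / (2 * 68) = 42.1 um

42.1 um


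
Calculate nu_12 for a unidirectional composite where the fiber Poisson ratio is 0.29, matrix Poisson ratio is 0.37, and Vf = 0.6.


nu_12 = nu_f*Vf + nu_m*(1-Vf) = 0.29*0.6 + 0.37*0.4 = 0.322

0.322


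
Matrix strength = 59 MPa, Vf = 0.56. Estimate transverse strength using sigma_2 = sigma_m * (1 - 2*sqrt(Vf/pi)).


factor = 1 - 2*sqrt(0.56/pi) = 0.1556
sigma_2 = 59 * 0.1556 = 9.18 MPa

9.18 MPa


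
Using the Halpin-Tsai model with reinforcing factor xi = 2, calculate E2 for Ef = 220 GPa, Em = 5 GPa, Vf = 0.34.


eta = (Ef/Em - 1)/(Ef/Em + xi) = (44.0 - 1)/(44.0 + 2) = 0.9348
E2 = Em*(1+xi*eta*Vf)/(1-eta*Vf) = 11.99 GPa

11.99 GPa


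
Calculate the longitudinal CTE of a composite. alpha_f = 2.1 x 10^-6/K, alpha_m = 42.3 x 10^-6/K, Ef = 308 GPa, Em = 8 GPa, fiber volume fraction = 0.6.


E1 = Ef*Vf + Em*(1-Vf) = 188.0
alpha_1 = (alpha_f*Ef*Vf + alpha_m*Em*(1-Vf))/E1 = 2.78 x 10^-6/K

2.78 x 10^-6/K


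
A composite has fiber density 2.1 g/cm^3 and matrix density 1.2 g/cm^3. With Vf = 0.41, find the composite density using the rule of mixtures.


rho_c = rho_f*Vf + rho_m*(1-Vf) = 2.1*0.41 + 1.2*0.59 = 1.569 g/cm^3

1.569 g/cm^3


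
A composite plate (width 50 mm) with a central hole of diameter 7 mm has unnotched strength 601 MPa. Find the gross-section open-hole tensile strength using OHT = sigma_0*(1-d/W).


OHT = sigma_0*(1-d/W) = 601*(1-7/50) = 516.9 MPa

516.9 MPa


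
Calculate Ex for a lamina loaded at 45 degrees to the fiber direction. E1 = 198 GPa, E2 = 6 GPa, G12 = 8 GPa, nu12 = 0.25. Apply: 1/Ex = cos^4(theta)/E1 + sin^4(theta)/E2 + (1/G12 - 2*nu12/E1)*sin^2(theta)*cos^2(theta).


cos^4(45) = 0.25, sin^4(45) = 0.25, sin^2(45)*cos^2(45) = 0.25
1/G12 - 2*nu12/E1 = 1/8 - 2*0.25/198 = 0.122475 GPa^-1
1/Ex = 0.25/198 + 0.25/6 + 0.122475*0.25 = 0.073548 GPa^-1
Ex = 13.6 GPa

13.6 GPa


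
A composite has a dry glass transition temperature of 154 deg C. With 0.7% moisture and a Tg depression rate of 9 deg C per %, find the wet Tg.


Tg_wet = Tg_dry - k*moisture = 154 - 9*0.7 = 147.7 deg C

147.7 deg C


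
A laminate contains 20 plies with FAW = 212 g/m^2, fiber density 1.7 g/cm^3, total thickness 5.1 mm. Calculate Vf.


Vf = n * FAW / (rho_f * h * 1000) = 20 * 212 / (1.7 * 5.1 * 1000) = 0.489

0.489


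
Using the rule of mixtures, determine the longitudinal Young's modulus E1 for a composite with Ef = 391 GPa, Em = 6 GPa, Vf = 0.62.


E1 = Ef*Vf + Em*(1-Vf) = 391*0.62 + 6*0.38 = 244.7 GPa

244.7 GPa


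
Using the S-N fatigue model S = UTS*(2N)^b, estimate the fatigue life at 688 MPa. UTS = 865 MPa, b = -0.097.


N = 0.5 * (S/UTS)^(1/b) = 0.5 * (688/865)^(1/-0.097) = 5.2966 cycles

5.2966 cycles


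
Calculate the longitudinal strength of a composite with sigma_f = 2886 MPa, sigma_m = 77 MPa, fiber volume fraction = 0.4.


sigma_1 = sigma_f*Vf + sigma_m*(1-Vf) = 2886*0.4 + 77*0.6 = 1200.6 MPa

1200.6 MPa


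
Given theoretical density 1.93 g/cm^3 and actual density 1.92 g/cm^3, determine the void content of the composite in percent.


Void% = (rho_theo - rho_actual)/rho_theo * 100 = (1.93 - 1.92)/1.93 * 100 = 0.52%

0.52%


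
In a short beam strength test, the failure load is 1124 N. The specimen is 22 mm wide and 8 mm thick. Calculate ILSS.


ILSS = 3F/(4bh) = 3*1124/(4*22*8) = 4.79 MPa

4.79 MPa


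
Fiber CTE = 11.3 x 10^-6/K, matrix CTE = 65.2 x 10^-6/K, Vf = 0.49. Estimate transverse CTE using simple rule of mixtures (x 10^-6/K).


alpha_2 = alpha_f*Vf + alpha_m*(1-Vf) = 11.3*0.49 + 65.2*0.51 = 38.8 x 10^-6/K

38.8 x 10^-6/K


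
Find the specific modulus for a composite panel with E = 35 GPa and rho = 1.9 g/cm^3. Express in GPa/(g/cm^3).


Specific stiffness = E/rho = 35/1.9 = 18.4 GPa/(g/cm^3)

18.4 GPa/(g/cm^3)


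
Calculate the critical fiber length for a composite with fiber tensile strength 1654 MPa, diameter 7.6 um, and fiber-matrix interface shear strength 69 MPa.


Lc = sigma_f * d / (2 * tau_i) = 1654 * 7.6 / (2 * 69) = 91.1 um

91.1 um


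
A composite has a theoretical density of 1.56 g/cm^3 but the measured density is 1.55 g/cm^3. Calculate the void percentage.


Void% = (rho_theo - rho_actual)/rho_theo * 100 = (1.56 - 1.55)/1.56 * 100 = 0.64%

0.64%


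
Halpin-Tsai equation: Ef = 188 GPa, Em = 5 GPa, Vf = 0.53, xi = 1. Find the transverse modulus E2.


eta = (Ef/Em - 1)/(Ef/Em + xi) = (37.6 - 1)/(37.6 + 1) = 0.9482
E2 = Em*(1+xi*eta*Vf)/(1-eta*Vf) = 15.1 GPa

15.1 GPa


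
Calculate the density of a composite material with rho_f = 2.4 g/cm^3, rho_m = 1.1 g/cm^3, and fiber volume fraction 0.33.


rho_c = rho_f*Vf + rho_m*(1-Vf) = 2.4*0.33 + 1.1*0.67 = 1.529 g/cm^3

1.529 g/cm^3


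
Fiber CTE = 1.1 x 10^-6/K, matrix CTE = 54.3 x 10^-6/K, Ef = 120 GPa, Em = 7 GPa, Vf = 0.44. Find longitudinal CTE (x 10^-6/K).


E1 = Ef*Vf + Em*(1-Vf) = 56.72
alpha_1 = (alpha_f*Ef*Vf + alpha_m*Em*(1-Vf))/E1 = 4.78 x 10^-6/K

4.78 x 10^-6/K


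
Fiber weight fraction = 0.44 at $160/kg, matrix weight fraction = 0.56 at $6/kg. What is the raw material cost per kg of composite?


Cost = cost_f*Wf + cost_m*Wm = 160*0.44 + 6*0.56 = $73.76/kg

$73.76/kg


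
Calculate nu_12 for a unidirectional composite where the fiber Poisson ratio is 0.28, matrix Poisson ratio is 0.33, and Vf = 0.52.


nu_12 = nu_f*Vf + nu_m*(1-Vf) = 0.28*0.52 + 0.33*0.48 = 0.304

0.304


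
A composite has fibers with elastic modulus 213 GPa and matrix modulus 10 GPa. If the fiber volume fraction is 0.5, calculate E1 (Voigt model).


E1 = Ef*Vf + Em*(1-Vf) = 213*0.5 + 10*0.5 = 111.5 GPa

111.5 GPa


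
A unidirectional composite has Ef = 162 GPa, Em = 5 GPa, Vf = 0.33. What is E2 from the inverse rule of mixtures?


1/E2 = Vf/Ef + (1-Vf)/Em = 0.33/162 + 0.67/5
E2 = 7.35 GPa

7.35 GPa


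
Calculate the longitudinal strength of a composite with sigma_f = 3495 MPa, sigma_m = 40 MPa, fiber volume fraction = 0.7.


sigma_1 = sigma_f*Vf + sigma_m*(1-Vf) = 3495*0.7 + 40*0.3 = 2458.5 MPa

2458.5 MPa


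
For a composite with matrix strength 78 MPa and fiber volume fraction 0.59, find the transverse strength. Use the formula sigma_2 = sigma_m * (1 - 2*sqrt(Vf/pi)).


factor = 1 - 2*sqrt(0.59/pi) = 0.1333
sigma_2 = 78 * 0.1333 = 10.4 MPa

10.4 MPa


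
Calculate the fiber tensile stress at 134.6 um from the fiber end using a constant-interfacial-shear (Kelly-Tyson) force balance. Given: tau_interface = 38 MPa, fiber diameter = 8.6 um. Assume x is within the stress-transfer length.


Force balance: sigma_f * (pi*d^2/4) = tau * (pi*d) * x  ->  sigma_f = 4 * tau * x / d
sigma_f = 4 * 38 * 134.6 / 8.6 = 2379.0 MPa

2379.0 MPa


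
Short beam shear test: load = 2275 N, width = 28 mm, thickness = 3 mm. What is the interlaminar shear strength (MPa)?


ILSS = 3F/(4bh) = 3*2275/(4*28*3) = 20.31 MPa

20.31 MPa


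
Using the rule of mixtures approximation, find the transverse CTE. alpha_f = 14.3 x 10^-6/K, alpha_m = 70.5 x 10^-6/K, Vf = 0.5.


alpha_2 = alpha_f*Vf + alpha_m*(1-Vf) = 14.3*0.5 + 70.5*0.5 = 42.4 x 10^-6/K

42.4 x 10^-6/K


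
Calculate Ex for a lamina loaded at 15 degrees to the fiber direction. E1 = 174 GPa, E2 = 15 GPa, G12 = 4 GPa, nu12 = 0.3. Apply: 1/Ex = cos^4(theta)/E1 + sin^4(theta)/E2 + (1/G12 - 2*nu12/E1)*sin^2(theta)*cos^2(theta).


cos^4(15) = 0.870513, sin^4(15) = 0.004487, sin^2(15)*cos^2(15) = 0.0625
1/G12 - 2*nu12/E1 = 1/4 - 2*0.3/174 = 0.246552 GPa^-1
1/Ex = 0.870513/174 + 0.004487/15 + 0.246552*0.0625 = 0.0207116 GPa^-1
Ex = 48.28 GPa

48.28 GPa


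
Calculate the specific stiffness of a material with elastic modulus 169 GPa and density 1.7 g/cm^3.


Specific stiffness = E/rho = 169/1.7 = 99.4 GPa/(g/cm^3)

99.4 GPa/(g/cm^3)


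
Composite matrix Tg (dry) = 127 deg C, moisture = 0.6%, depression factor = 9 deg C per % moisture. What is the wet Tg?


Tg_wet = Tg_dry - k*moisture = 127 - 9*0.6 = 121.6 deg C

121.6 deg C


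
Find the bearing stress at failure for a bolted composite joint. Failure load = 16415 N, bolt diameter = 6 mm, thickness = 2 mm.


sigma_br = F/(d*h) = 16415/(6*2) = 1367.9 MPa

1367.9 MPa


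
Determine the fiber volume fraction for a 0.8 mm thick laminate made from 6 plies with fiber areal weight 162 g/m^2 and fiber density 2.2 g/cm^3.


Vf = n * FAW / (rho_f * h * 1000) = 6 * 162 / (2.2 * 0.8 * 1000) = 0.5523

0.5523


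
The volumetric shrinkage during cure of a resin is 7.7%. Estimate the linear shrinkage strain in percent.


Linear shrinkage ≈ vol_shrink/3 = 7.7/3 = 2.567%

2.567%


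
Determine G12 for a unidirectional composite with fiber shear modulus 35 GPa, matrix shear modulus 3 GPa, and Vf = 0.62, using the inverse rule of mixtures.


1/G12 = Vf/Gf + (1-Vf)/Gm = 0.62/35 + 0.38/3
G12 = 6.93 GPa

6.93 GPa


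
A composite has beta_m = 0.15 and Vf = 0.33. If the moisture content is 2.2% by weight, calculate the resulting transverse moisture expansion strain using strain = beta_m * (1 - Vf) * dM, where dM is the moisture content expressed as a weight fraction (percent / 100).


dM = 2.2/100 = 0.022
strain = beta_m * (1-Vf) * dM = 0.15 * 0.67 * 0.022 = 0.002211

0.002211


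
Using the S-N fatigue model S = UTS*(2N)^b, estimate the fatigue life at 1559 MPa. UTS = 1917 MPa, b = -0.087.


N = 0.5 * (S/UTS)^(1/b) = 0.5 * (1559/1917)^(1/-0.087) = 5.3812 cycles

5.3812 cycles


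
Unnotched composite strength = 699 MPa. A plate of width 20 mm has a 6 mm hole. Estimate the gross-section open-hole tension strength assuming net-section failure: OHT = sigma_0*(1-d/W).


OHT = sigma_0*(1-d/W) = 699*(1-6/20) = 489.3 MPa

489.3 MPa


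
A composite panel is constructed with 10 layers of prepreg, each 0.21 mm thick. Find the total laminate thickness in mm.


h = n * t_ply = 10 * 0.21 = 2.1 mm

2.1 mm


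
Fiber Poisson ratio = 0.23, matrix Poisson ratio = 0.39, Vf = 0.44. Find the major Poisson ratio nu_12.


nu_12 = nu_f*Vf + nu_m*(1-Vf) = 0.23*0.44 + 0.39*0.56 = 0.3196

0.3196


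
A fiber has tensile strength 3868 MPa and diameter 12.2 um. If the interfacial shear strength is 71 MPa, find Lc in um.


Lc = sigma_f * d / (2 * tau_i) = 3868 * 12.2 / (2 * 71) = 332.3 um

332.3 um


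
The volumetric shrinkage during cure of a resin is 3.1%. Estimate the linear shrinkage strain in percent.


Linear shrinkage ≈ vol_shrink/3 = 3.1/3 = 1.033%

1.033%


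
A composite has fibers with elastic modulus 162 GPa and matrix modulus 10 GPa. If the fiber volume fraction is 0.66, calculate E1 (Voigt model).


E1 = Ef*Vf + Em*(1-Vf) = 162*0.66 + 10*0.34 = 110.32 GPa

110.32 GPa


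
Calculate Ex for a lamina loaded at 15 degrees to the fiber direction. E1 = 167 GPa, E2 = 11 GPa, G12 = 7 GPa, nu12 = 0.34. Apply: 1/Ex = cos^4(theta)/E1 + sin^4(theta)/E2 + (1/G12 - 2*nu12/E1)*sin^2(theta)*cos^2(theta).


cos^4(15) = 0.870513, sin^4(15) = 0.004487, sin^2(15)*cos^2(15) = 0.0625
1/G12 - 2*nu12/E1 = 1/7 - 2*0.34/167 = 0.138785 GPa^-1
1/Ex = 0.870513/167 + 0.004487/11 + 0.138785*0.0625 = 0.0142947 GPa^-1
Ex = 69.96 GPa

69.96 GPa


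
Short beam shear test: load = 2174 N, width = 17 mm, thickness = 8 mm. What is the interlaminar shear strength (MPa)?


ILSS = 3F/(4bh) = 3*2174/(4*17*8) = 11.99 MPa

11.99 MPa


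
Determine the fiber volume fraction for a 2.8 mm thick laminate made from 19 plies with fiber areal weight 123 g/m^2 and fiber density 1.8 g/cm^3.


Vf = n * FAW / (rho_f * h * 1000) = 19 * 123 / (1.8 * 2.8 * 1000) = 0.4637

0.4637


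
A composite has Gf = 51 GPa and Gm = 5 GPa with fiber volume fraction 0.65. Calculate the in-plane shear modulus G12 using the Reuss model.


1/G12 = Vf/Gf + (1-Vf)/Gm = 0.65/51 + 0.35/5
G12 = 12.09 GPa

12.09 GPa


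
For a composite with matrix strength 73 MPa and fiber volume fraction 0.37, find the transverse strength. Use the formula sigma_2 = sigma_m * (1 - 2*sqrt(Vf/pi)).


factor = 1 - 2*sqrt(0.37/pi) = 0.3136
sigma_2 = 73 * 0.3136 = 22.9 MPa

22.9 MPa


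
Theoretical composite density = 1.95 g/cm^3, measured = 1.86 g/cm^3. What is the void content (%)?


Void% = (rho_theo - rho_actual)/rho_theo * 100 = (1.95 - 1.86)/1.95 * 100 = 4.62%

4.62%


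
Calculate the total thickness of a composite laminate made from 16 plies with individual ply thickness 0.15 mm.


h = n * t_ply = 16 * 0.15 = 2.4 mm

2.4 mm


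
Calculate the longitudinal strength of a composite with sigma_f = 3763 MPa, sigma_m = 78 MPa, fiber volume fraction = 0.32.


sigma_1 = sigma_f*Vf + sigma_m*(1-Vf) = 3763*0.32 + 78*0.68 = 1257.2 MPa

1257.2 MPa


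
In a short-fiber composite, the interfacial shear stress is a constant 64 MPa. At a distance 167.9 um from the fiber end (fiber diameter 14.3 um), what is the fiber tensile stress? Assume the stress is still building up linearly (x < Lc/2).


Force balance: sigma_f * (pi*d^2/4) = tau * (pi*d) * x  ->  sigma_f = 4 * tau * x / d
sigma_f = 4 * 64 * 167.9 / 14.3 = 3005.8 MPa

3005.8 MPa


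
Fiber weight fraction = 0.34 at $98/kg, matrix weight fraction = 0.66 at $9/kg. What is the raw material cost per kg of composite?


Cost = cost_f*Wf + cost_m*Wm = 98*0.34 + 9*0.66 = $39.26/kg

$39.26/kg


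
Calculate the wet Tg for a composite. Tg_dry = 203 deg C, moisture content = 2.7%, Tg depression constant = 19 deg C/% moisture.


Tg_wet = Tg_dry - k*moisture = 203 - 19*2.7 = 151.7 deg C

151.7 deg C


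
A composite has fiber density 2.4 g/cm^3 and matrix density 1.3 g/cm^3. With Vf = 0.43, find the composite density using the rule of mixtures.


rho_c = rho_f*Vf + rho_m*(1-Vf) = 2.4*0.43 + 1.3*0.57 = 1.773 g/cm^3

1.773 g/cm^3


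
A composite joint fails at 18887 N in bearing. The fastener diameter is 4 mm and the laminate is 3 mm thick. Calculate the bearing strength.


sigma_br = F/(d*h) = 18887/(4*3) = 1573.9 MPa

1573.9 MPa


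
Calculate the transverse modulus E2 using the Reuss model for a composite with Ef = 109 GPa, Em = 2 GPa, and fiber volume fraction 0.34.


1/E2 = Vf/Ef + (1-Vf)/Em = 0.34/109 + 0.66/2
E2 = 3.0 GPa

3.0 GPa


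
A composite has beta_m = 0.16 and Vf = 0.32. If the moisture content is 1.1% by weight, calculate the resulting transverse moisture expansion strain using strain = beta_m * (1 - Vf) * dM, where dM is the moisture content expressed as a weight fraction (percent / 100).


dM = 1.1/100 = 0.011
strain = beta_m * (1-Vf) * dM = 0.16 * 0.68 * 0.011 = 0.0011968

0.0011968


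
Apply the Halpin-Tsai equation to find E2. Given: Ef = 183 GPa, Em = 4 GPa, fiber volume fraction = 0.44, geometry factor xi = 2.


eta = (Ef/Em - 1)/(Ef/Em + xi) = (45.75 - 1)/(45.75 + 2) = 0.9372
E2 = Em*(1+xi*eta*Vf)/(1-eta*Vf) = 12.42 GPa

12.42 GPa


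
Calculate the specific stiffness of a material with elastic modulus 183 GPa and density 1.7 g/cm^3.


Specific stiffness = E/rho = 183/1.7 = 107.6 GPa/(g/cm^3)

107.6 GPa/(g/cm^3)


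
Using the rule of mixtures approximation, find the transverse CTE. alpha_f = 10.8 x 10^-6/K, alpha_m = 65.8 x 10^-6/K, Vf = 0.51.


alpha_2 = alpha_f*Vf + alpha_m*(1-Vf) = 10.8*0.51 + 65.8*0.49 = 37.8 x 10^-6/K

37.8 x 10^-6/K


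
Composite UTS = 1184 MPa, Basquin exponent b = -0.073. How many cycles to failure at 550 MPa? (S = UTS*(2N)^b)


N = 0.5 * (S/UTS)^(1/b) = 0.5 * (550/1184)^(1/-0.073) = 18216.4326 cycles

18216.4326 cycles


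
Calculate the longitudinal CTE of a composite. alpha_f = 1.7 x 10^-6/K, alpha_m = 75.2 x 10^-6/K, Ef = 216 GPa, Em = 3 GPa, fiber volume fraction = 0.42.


E1 = Ef*Vf + Em*(1-Vf) = 92.46
alpha_1 = (alpha_f*Ef*Vf + alpha_m*Em*(1-Vf))/E1 = 3.08 x 10^-6/K

3.08 x 10^-6/K


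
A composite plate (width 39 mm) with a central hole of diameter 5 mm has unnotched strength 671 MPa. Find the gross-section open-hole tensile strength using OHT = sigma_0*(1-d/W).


OHT = sigma_0*(1-d/W) = 671*(1-5/39) = 585.0 MPa

585.0 MPa


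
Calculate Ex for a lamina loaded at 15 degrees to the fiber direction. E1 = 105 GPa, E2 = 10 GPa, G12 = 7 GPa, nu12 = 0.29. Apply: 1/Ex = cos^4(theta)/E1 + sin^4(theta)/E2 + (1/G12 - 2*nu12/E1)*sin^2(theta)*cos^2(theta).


cos^4(15) = 0.870513, sin^4(15) = 0.004487, sin^2(15)*cos^2(15) = 0.0625
1/G12 - 2*nu12/E1 = 1/7 - 2*0.29/105 = 0.137333 GPa^-1
1/Ex = 0.870513/105 + 0.004487/10 + 0.137333*0.0625 = 0.0173227 GPa^-1
Ex = 57.73 GPa

57.73 GPa


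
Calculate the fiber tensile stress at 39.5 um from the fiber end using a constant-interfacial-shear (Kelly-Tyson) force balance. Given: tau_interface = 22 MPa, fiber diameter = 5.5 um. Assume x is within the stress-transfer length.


Force balance: sigma_f * (pi*d^2/4) = tau * (pi*d) * x  ->  sigma_f = 4 * tau * x / d
sigma_f = 4 * 22 * 39.5 / 5.5 = 632.0 MPa

632.0 MPa


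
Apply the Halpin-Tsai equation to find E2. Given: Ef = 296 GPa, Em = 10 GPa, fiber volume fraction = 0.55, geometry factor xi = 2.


eta = (Ef/Em - 1)/(Ef/Em + xi) = (29.6 - 1)/(29.6 + 2) = 0.9051
E2 = Em*(1+xi*eta*Vf)/(1-eta*Vf) = 39.74 GPa

39.74 GPa


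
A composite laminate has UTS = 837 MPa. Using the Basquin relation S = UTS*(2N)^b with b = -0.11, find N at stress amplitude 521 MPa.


N = 0.5 * (S/UTS)^(1/b) = 0.5 * (521/837)^(1/-0.11) = 37.2115 cycles

37.2115 cycles


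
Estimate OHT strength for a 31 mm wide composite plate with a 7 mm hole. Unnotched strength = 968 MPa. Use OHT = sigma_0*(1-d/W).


OHT = sigma_0*(1-d/W) = 968*(1-7/31) = 749.4 MPa

749.4 MPa


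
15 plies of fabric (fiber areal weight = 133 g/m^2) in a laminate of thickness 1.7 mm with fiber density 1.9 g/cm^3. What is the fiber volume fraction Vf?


Vf = n * FAW / (rho_f * h * 1000) = 15 * 133 / (1.9 * 1.7 * 1000) = 0.6176

0.6176


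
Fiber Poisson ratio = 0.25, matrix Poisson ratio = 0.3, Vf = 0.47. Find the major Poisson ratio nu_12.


nu_12 = nu_f*Vf + nu_m*(1-Vf) = 0.25*0.47 + 0.3*0.53 = 0.2765

0.2765


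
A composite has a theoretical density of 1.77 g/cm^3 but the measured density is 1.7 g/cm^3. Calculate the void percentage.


Void% = (rho_theo - rho_actual)/rho_theo * 100 = (1.77 - 1.7)/1.77 * 100 = 3.95%

3.95%


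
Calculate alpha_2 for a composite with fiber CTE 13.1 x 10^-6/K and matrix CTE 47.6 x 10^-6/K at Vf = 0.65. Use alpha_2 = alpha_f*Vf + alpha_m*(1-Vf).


alpha_2 = alpha_f*Vf + alpha_m*(1-Vf) = 13.1*0.65 + 47.6*0.35 = 25.2 x 10^-6/K

25.2 x 10^-6/K


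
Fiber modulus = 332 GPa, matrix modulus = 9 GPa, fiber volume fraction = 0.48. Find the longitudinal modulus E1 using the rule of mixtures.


E1 = Ef*Vf + Em*(1-Vf) = 332*0.48 + 9*0.52 = 164.04 GPa

164.04 GPa


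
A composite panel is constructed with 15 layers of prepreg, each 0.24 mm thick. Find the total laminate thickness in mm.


h = n * t_ply = 15 * 0.24 = 3.6 mm

3.6 mm


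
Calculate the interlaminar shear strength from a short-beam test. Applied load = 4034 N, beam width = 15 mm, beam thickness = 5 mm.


ILSS = 3F/(4bh) = 3*4034/(4*15*5) = 40.34 MPa

40.34 MPa


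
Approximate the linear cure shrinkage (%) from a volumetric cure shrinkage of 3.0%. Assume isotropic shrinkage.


Linear shrinkage ≈ vol_shrink/3 = 3.0/3 = 1.0%

1.0%


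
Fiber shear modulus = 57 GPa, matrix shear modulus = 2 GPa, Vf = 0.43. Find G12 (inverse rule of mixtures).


1/G12 = Vf/Gf + (1-Vf)/Gm = 0.43/57 + 0.57/2
G12 = 3.42 GPa

3.42 GPa


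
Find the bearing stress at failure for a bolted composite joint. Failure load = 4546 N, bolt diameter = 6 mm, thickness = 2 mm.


sigma_br = F/(d*h) = 4546/(6*2) = 378.8 MPa

378.8 MPa


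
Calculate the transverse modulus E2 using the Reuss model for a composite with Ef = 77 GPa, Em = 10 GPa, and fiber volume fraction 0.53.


1/E2 = Vf/Ef + (1-Vf)/Em = 0.53/77 + 0.47/10
E2 = 18.56 GPa

18.56 GPa


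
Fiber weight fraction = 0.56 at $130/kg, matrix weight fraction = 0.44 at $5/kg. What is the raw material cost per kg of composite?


Cost = cost_f*Wf + cost_m*Wm = 130*0.56 + 5*0.44 = $75.0/kg

$75.0/kg


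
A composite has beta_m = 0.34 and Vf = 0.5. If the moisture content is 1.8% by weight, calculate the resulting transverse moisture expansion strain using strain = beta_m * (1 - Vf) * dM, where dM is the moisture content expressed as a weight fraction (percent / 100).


dM = 1.8/100 = 0.018
strain = beta_m * (1-Vf) * dM = 0.34 * 0.5 * 0.018 = 0.00306

0.00306


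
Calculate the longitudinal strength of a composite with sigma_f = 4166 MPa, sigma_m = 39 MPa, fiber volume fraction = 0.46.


sigma_1 = sigma_f*Vf + sigma_m*(1-Vf) = 4166*0.46 + 39*0.54 = 1937.4 MPa

1937.4 MPa


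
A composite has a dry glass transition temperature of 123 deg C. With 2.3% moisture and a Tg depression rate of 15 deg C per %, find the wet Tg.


Tg_wet = Tg_dry - k*moisture = 123 - 15*2.3 = 88.5 deg C

88.5 deg C


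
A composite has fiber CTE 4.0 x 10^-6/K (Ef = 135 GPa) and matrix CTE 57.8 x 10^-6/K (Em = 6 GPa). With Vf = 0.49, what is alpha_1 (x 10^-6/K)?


E1 = Ef*Vf + Em*(1-Vf) = 69.21
alpha_1 = (alpha_f*Ef*Vf + alpha_m*Em*(1-Vf))/E1 = 6.38 x 10^-6/K

6.38 x 10^-6/K


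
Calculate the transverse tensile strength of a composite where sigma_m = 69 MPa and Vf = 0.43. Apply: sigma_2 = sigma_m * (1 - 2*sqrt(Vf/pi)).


factor = 1 - 2*sqrt(0.43/pi) = 0.2601
sigma_2 = 69 * 0.2601 = 17.94 MPa

17.94 MPa


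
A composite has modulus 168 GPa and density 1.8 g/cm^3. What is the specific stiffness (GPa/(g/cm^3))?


Specific stiffness = E/rho = 168/1.8 = 93.3 GPa/(g/cm^3)

93.3 GPa/(g/cm^3)


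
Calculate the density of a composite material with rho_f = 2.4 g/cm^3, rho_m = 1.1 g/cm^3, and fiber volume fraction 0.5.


rho_c = rho_f*Vf + rho_m*(1-Vf) = 2.4*0.5 + 1.1*0.5 = 1.75 g/cm^3

1.75 g/cm^3


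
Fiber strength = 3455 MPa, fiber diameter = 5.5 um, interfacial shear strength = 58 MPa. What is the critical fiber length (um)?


Lc = sigma_f * d / (2 * tau_i) = 3455 * 5.5 / (2 * 58) = 163.8 um

163.8 um


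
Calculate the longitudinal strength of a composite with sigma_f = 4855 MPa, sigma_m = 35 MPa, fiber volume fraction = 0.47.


sigma_1 = sigma_f*Vf + sigma_m*(1-Vf) = 4855*0.47 + 35*0.53 = 2300.4 MPa

2300.4 MPa


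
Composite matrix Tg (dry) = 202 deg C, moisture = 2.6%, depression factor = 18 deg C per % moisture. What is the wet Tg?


Tg_wet = Tg_dry - k*moisture = 202 - 18*2.6 = 155.2 deg C

155.2 deg C


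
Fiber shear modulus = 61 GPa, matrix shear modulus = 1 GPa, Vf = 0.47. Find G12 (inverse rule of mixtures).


1/G12 = Vf/Gf + (1-Vf)/Gm = 0.47/61 + 0.53/1
G12 = 1.86 GPa

1.86 GPa


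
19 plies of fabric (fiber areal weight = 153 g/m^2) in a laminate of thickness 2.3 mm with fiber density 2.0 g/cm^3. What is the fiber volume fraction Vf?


Vf = n * FAW / (rho_f * h * 1000) = 19 * 153 / (2.0 * 2.3 * 1000) = 0.632

0.632


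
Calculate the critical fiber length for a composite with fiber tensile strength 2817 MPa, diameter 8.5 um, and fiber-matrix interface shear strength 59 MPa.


Lc = sigma_f * d / (2 * tau_i) = 2817 * 8.5 / (2 * 59) = 202.9 um

202.9 um


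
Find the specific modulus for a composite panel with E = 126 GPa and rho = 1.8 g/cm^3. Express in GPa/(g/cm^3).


Specific stiffness = E/rho = 126/1.8 = 70.0 GPa/(g/cm^3)

70.0 GPa/(g/cm^3)


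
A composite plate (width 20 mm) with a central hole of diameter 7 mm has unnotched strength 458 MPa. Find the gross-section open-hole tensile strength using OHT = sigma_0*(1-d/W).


OHT = sigma_0*(1-d/W) = 458*(1-7/20) = 297.7 MPa

297.7 MPa


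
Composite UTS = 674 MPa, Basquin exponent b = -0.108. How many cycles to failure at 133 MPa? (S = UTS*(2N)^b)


N = 0.5 * (S/UTS)^(1/b) = 0.5 * (133/674)^(1/-0.108) = 1.6787e+06 cycles

1.6787e+06 cycles


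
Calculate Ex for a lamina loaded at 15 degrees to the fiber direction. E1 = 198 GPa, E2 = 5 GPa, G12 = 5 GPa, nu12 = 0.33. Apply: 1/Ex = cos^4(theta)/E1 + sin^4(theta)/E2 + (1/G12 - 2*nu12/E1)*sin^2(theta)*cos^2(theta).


cos^4(15) = 0.870513, sin^4(15) = 0.004487, sin^2(15)*cos^2(15) = 0.0625
1/G12 - 2*nu12/E1 = 1/5 - 2*0.33/198 = 0.196667 GPa^-1
1/Ex = 0.870513/198 + 0.004487/5 + 0.196667*0.0625 = 0.0175857 GPa^-1
Ex = 56.86 GPa

56.86 GPa


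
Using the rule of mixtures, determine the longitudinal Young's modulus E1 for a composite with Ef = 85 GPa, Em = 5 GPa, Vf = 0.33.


E1 = Ef*Vf + Em*(1-Vf) = 85*0.33 + 5*0.67 = 31.4 GPa

31.4 GPa


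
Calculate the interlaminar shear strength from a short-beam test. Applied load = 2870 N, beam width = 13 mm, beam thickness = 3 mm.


ILSS = 3F/(4bh) = 3*2870/(4*13*3) = 55.19 MPa

55.19 MPa


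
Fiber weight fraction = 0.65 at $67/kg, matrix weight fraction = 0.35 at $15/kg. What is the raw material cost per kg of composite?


Cost = cost_f*Wf + cost_m*Wm = 67*0.65 + 15*0.35 = $48.8/kg

$48.8/kg


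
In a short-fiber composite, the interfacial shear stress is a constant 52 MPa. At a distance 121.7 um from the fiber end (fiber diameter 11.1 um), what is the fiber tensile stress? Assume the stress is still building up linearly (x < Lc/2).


Force balance: sigma_f * (pi*d^2/4) = tau * (pi*d) * x  ->  sigma_f = 4 * tau * x / d
sigma_f = 4 * 52 * 121.7 / 11.1 = 2280.5 MPa

2280.5 MPa


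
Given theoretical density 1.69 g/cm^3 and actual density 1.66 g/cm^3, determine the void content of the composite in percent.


Void% = (rho_theo - rho_actual)/rho_theo * 100 = (1.69 - 1.66)/1.69 * 100 = 1.78%

1.78%


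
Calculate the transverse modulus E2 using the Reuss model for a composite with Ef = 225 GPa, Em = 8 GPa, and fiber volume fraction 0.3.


1/E2 = Vf/Ef + (1-Vf)/Em = 0.3/225 + 0.7/8
E2 = 11.26 GPa

11.26 GPa


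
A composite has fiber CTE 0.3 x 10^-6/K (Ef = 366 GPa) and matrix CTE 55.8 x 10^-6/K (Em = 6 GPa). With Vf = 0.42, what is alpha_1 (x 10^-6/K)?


E1 = Ef*Vf + Em*(1-Vf) = 157.2
alpha_1 = (alpha_f*Ef*Vf + alpha_m*Em*(1-Vf))/E1 = 1.53 x 10^-6/K

1.53 x 10^-6/K


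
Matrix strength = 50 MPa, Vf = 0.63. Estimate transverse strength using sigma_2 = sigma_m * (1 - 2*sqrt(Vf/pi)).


factor = 1 - 2*sqrt(0.63/pi) = 0.1044
sigma_2 = 50 * 0.1044 = 5.22 MPa

5.22 MPa


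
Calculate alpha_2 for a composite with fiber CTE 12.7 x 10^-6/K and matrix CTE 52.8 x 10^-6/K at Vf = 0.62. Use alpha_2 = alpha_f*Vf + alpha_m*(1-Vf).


alpha_2 = alpha_f*Vf + alpha_m*(1-Vf) = 12.7*0.62 + 52.8*0.38 = 27.9 x 10^-6/K

27.9 x 10^-6/K


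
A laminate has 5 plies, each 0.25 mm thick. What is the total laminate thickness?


h = n * t_ply = 5 * 0.25 = 1.25 mm

1.25 mm


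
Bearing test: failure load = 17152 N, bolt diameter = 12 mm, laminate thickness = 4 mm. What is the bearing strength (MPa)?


sigma_br = F/(d*h) = 17152/(12*4) = 357.3 MPa

357.3 MPa


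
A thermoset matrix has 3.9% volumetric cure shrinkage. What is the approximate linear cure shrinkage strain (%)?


Linear shrinkage ≈ vol_shrink/3 = 3.9/3 = 1.3%

1.3%


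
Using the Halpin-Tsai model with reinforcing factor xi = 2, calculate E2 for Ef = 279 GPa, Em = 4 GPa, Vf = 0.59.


eta = (Ef/Em - 1)/(Ef/Em + xi) = (69.75 - 1)/(69.75 + 2) = 0.9582
E2 = Em*(1+xi*eta*Vf)/(1-eta*Vf) = 19.61 GPa

19.61 GPa


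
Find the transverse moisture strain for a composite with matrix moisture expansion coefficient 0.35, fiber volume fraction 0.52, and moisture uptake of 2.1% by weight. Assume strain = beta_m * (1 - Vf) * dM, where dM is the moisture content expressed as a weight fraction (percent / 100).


dM = 2.1/100 = 0.021
strain = beta_m * (1-Vf) * dM = 0.35 * 0.48 * 0.021 = 0.003528

0.003528


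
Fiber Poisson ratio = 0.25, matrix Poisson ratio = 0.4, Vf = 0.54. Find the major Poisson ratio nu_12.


nu_12 = nu_f*Vf + nu_m*(1-Vf) = 0.25*0.54 + 0.4*0.46 = 0.319

0.319


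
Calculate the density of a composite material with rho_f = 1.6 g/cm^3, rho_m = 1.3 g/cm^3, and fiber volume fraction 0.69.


rho_c = rho_f*Vf + rho_m*(1-Vf) = 1.6*0.69 + 1.3*0.31 = 1.507 g/cm^3

1.507 g/cm^3


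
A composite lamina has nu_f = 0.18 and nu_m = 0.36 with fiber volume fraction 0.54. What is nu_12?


nu_12 = nu_f*Vf + nu_m*(1-Vf) = 0.18*0.54 + 0.36*0.46 = 0.2628

0.2628


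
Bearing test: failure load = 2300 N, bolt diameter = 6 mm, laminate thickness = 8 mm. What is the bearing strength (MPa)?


sigma_br = F/(d*h) = 2300/(6*8) = 47.9 MPa

47.9 MPa


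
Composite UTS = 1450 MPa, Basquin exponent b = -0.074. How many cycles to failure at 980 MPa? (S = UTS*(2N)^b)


N = 0.5 * (S/UTS)^(1/b) = 0.5 * (980/1450)^(1/-0.074) = 99.5830 cycles

99.5830 cycles


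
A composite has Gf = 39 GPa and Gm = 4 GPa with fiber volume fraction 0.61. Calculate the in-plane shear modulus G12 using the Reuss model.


1/G12 = Vf/Gf + (1-Vf)/Gm = 0.61/39 + 0.39/4
G12 = 8.84 GPa

8.84 GPa


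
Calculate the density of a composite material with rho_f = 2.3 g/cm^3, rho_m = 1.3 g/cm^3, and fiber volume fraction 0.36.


rho_c = rho_f*Vf + rho_m*(1-Vf) = 2.3*0.36 + 1.3*0.64 = 1.66 g/cm^3

1.66 g/cm^3


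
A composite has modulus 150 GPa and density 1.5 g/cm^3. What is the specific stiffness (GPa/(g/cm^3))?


Specific stiffness = E/rho = 150/1.5 = 100.0 GPa/(g/cm^3)

100.0 GPa/(g/cm^3)


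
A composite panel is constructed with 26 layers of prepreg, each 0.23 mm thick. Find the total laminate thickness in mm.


h = n * t_ply = 26 * 0.23 = 5.98 mm

5.98 mm


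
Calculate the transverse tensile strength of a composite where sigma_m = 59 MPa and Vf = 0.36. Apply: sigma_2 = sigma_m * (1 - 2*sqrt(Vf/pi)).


factor = 1 - 2*sqrt(0.36/pi) = 0.323
sigma_2 = 59 * 0.323 = 19.06 MPa

19.06 MPa


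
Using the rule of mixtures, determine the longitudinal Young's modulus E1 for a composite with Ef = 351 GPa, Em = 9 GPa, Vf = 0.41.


E1 = Ef*Vf + Em*(1-Vf) = 351*0.41 + 9*0.59 = 149.22 GPa

149.22 GPa


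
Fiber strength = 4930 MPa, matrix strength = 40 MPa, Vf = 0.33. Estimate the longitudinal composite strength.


sigma_1 = sigma_f*Vf + sigma_m*(1-Vf) = 4930*0.33 + 40*0.67 = 1653.7 MPa

1653.7 MPa


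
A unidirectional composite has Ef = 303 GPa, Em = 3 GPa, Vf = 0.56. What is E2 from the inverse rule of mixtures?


1/E2 = Vf/Ef + (1-Vf)/Em = 0.56/303 + 0.44/3
E2 = 6.73 GPa

6.73 GPa


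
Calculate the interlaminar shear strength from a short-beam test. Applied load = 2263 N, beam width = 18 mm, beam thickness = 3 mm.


ILSS = 3F/(4bh) = 3*2263/(4*18*3) = 31.43 MPa

31.43 MPa


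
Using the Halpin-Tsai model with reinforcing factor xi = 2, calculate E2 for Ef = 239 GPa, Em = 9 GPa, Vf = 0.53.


eta = (Ef/Em - 1)/(Ef/Em + xi) = (26.5556 - 1)/(26.5556 + 2) = 0.8949
E2 = Em*(1+xi*eta*Vf)/(1-eta*Vf) = 33.36 GPa

33.36 GPa


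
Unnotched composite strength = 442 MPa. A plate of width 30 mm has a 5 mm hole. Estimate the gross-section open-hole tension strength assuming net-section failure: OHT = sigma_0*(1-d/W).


OHT = sigma_0*(1-d/W) = 442*(1-5/30) = 368.3 MPa

368.3 MPa


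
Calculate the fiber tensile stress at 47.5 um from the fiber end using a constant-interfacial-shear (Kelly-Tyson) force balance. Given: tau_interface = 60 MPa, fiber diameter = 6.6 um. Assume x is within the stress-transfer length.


Force balance: sigma_f * (pi*d^2/4) = tau * (pi*d) * x  ->  sigma_f = 4 * tau * x / d
sigma_f = 4 * 60 * 47.5 / 6.6 = 1727.3 MPa

1727.3 MPa


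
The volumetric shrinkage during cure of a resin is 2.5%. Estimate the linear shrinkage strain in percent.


Linear shrinkage ≈ vol_shrink/3 = 2.5/3 = 0.833%

0.833%


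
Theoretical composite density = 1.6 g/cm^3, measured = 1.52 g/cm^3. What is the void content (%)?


Void% = (rho_theo - rho_actual)/rho_theo * 100 = (1.6 - 1.52)/1.6 * 100 = 5.0%

5.0%


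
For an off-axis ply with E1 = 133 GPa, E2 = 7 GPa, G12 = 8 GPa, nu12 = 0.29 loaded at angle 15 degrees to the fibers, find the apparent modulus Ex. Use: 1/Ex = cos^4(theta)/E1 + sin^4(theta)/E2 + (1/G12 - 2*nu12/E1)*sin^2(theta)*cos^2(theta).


cos^4(15) = 0.870513, sin^4(15) = 0.004487, sin^2(15)*cos^2(15) = 0.0625
1/G12 - 2*nu12/E1 = 1/8 - 2*0.29/133 = 0.120639 GPa^-1
1/Ex = 0.870513/133 + 0.004487/7 + 0.120639*0.0625 = 0.0147262 GPa^-1
Ex = 67.91 GPa

67.91 GPa
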